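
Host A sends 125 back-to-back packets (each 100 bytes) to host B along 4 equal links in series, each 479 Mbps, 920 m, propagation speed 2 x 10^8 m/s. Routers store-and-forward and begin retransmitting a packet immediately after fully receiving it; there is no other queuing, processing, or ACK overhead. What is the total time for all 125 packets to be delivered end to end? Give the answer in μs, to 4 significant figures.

232.2 μs

Per-hop transmission t_tx = L/R = 800/479000000 = 1.67015 μs.
Per-hop propagation t_prop = 920/200000000 = 4.6 μs.
Pipeline fill: first packet needs 4·t_tx to clear all hops; remaining 124 packets each add one t_tx.
Total = (4+125-1)·t_tx + 4·t_prop = 128·1.67015 + 4·4.6 = 232.2 μs.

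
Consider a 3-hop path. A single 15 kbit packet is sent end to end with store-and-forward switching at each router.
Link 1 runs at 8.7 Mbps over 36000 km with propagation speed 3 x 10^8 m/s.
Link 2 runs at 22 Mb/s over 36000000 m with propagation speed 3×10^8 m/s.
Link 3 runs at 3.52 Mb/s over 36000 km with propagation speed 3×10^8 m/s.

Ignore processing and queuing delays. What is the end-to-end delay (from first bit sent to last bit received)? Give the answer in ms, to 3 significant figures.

367 ms

L = 15000 bits.
Transmission delays (L/R per hop): 1.72414, 0.681818, 4.26136 ms; sum = 6.66732 ms.
Propagation delays (d/s per hop): 120, 120, 120 ms; sum = 360 ms.
End-to-end = 367 ms.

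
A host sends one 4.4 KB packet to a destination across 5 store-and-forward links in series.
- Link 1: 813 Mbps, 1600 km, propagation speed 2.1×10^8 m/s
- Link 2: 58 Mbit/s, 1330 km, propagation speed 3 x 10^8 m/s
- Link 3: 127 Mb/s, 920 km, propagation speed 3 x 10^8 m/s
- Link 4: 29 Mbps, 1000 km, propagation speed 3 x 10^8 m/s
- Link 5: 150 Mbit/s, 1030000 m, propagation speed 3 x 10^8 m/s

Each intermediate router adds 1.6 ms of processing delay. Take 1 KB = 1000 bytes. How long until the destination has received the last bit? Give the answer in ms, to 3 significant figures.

30.7 ms

L = 35200 bits.
Transmission delays (L/R per hop): 0.0432964, 0.606897, 0.277165, 1.21379, 0.234667 ms; sum = 2.37582 ms.
Propagation delays (d/s per hop): 7.61905, 4.43333, 3.06667, 3.33333, 3.43333 ms; sum = 21.8857 ms.
Processing at 4 router(s): 4 × 1.6 ms = 6.4 ms.
End-to-end = 30.7 ms.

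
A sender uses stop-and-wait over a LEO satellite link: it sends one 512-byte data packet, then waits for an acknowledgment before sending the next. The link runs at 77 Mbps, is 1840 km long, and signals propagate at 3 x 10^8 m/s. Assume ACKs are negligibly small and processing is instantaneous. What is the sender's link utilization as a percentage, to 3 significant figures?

t_tx = L/R = 4096/77000000 = 5.31948e-05 s.
t_prop = 1840000/300000000 = 0.00613333 s; RTT = 0.0122667 s.
Cycle = t_tx + RTT = 0.0123199 s.
Utilization = t_tx / cycle = 5.31948e-05/0.0123199 = 0.432 %.

0.432 %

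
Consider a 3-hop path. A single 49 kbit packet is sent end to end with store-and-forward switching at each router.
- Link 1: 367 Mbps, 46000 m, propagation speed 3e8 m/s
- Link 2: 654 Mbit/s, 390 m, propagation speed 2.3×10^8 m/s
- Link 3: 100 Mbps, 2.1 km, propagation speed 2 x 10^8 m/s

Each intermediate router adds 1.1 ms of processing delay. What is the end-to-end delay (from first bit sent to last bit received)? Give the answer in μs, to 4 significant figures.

3064 μs

L = 49000 bits.
Transmission delays (L/R per hop): 133.515, 74.9235, 490 μs; sum = 698.439 μs.
Propagation delays (d/s per hop): 153.333, 1.69565, 10.5 μs; sum = 165.529 μs.
Processing at 2 router(s): 2 × 1.1 ms = 2200 μs.
End-to-end = 3064 μs.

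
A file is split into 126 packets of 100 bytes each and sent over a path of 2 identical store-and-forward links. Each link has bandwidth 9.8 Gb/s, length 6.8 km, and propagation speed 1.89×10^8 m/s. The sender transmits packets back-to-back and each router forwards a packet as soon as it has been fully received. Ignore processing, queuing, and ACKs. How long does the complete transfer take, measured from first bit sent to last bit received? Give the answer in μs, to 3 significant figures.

Per-hop transmission t_tx = L/R = 800/9800000000 = 0.0816327 μs.
Per-hop propagation t_prop = 6800/189000000 = 35.9788 μs.
Pipeline fill: first packet needs 2·t_tx to clear all hops; remaining 125 packets each add one t_tx.
Total = (2+126-1)·t_tx + 2·t_prop = 127·0.0816327 + 2·35.9788 = 82.3 μs.

82.3 μs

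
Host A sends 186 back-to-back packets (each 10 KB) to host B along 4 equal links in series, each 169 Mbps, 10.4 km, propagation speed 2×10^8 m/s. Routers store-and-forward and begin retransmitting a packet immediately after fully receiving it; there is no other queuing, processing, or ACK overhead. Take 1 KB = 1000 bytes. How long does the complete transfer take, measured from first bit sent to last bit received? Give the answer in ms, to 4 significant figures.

89.68 ms

Per-hop transmission t_tx = L/R = 80000/169000000 = 0.473373 ms.
Per-hop propagation t_prop = 10400/200000000 = 0.052 ms.
Pipeline fill: first packet needs 4·t_tx to clear all hops; remaining 185 packets each add one t_tx.
Total = (4+186-1)·t_tx + 4·t_prop = 189·0.473373 + 4·0.052 = 89.68 ms.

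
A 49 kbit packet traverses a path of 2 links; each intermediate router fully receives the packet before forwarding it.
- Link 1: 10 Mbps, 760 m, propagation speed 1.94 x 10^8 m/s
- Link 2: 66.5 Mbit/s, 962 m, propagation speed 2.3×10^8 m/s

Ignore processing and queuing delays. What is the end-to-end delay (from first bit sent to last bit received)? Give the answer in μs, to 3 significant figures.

L = 49000 bits.
Transmission delays (L/R per hop): 4900, 736.842 μs; sum = 5636.84 μs.
Propagation delays (d/s per hop): 3.91753, 4.18261 μs; sum = 8.10013 μs.
End-to-end = 5640 μs.

5640 μs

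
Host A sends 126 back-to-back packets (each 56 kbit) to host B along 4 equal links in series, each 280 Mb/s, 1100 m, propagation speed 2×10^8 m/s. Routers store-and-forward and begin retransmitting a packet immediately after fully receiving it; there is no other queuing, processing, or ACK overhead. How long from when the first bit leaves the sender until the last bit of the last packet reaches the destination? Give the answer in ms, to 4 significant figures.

25.82 ms

Per-hop transmission t_tx = L/R = 56000/280000000 = 0.2 ms.
Per-hop propagation t_prop = 1100/200000000 = 0.0055 ms.
Pipeline fill: first packet needs 4·t_tx to clear all hops; remaining 125 packets each add one t_tx.
Total = (4+126-1)·t_tx + 4·t_prop = 129·0.2 + 4·0.0055 = 25.82 ms.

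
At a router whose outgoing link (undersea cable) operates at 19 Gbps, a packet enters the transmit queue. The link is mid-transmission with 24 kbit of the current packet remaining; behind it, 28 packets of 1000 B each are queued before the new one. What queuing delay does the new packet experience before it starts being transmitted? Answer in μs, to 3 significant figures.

13.1 μs

Each queued packet: L/R = 8000/19000000000 = 0.421053 μs.
28 queued → 11.7895 μs.
Plus remaining 24000 bits of current packet: 1.26316 μs.
Queuing delay = 13.1 μs.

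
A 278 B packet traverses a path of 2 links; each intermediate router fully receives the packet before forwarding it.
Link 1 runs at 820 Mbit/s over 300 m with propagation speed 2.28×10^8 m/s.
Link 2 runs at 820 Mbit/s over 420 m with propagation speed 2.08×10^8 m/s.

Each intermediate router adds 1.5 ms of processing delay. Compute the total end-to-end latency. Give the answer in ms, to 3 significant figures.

1.51 ms

L = 278 × 8 = 2224 bits.
Transmission delay per hop = L/R = 2224/820000000 = 0.0027122 ms; 2 hops → 0.00542439 ms.
Propagation delays (d/s per hop): 0.00131579, 0.00201923 ms; sum = 0.00333502 ms.
Processing at 1 router(s): 1 × 1.5 ms = 1.5 ms.
End-to-end = 1.51 ms.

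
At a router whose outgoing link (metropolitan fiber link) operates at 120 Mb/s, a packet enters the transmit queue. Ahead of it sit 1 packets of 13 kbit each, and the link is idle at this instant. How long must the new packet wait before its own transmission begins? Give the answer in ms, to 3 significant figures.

Each queued packet: L/R = 13000/120000000 = 0.108333 ms.
1 queued → 0.108333 ms.
Queuing delay = 0.108 ms.

0.108 ms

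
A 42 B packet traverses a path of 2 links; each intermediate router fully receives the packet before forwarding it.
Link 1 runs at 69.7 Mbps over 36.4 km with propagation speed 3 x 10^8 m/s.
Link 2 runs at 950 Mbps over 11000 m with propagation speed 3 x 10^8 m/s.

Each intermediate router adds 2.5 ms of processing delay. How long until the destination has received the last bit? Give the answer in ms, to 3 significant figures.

2.66 ms

L = 42 × 8 = 336 bits.
Transmission delays (L/R per hop): 0.00482066, 0.000353684 ms; sum = 0.00517434 ms.
Propagation delays (d/s per hop): 0.121333, 0.0366667 ms; sum = 0.158 ms.
Processing at 1 router(s): 1 × 2.5 ms = 2.5 ms.
End-to-end = 2.66 ms.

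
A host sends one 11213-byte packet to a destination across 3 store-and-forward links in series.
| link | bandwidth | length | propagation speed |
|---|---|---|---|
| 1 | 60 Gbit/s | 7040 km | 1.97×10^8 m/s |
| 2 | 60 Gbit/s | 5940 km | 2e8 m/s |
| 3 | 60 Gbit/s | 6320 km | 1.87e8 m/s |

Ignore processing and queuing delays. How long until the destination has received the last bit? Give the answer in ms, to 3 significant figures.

99.2 ms

L = 11213 × 8 = 89704 bits.
Transmission delay per hop = L/R = 89704/60000000000 = 0.00149507 ms; 3 hops → 0.0044852 ms.
Propagation delays (d/s per hop): 35.736, 29.7, 33.7968 ms; sum = 99.2328 ms.
End-to-end = 99.2 ms.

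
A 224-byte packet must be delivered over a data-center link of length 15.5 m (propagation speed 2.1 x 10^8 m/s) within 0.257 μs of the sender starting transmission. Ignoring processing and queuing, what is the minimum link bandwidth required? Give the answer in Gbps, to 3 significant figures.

9.78 Gbps

L = 1792 bits.
Propagation delay = 15.5 / 210000000 = 0.0738095 μs.
Transmission budget = 0.257 − 0.0738095 = 0.18319 μs.
R ≥ L / t_tx = 1792 bits / 1.8319e-07 s = 9.78 Gbps.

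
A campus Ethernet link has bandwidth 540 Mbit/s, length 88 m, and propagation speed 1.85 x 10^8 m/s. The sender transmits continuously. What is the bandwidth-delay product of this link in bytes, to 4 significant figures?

Propagation delay = 88 / 185000000 = 4.75676e-07 s.
BDP = R × t_prop = 540000000 × 4.75676e-07 = 256.865 bits.
In bytes: 256.865/8 = 32.11 bytes.

32.11 bytes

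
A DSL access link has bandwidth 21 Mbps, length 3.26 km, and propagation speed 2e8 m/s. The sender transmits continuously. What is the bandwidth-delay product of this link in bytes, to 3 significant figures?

Propagation delay = 3260 / 200000000 = 1.63e-05 s.
BDP = R × t_prop = 21000000 × 1.63e-05 = 342.3 bits.
In bytes: 342.3/8 = 42.8 bytes.

42.8 bytes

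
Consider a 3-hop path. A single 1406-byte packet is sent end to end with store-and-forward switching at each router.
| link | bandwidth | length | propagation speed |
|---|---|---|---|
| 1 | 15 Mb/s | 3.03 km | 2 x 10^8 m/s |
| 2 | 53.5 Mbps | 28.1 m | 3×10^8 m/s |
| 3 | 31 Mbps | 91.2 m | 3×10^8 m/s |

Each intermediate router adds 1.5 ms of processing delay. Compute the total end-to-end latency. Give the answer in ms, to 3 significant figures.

L = 1406 × 8 = 11248 bits.
Transmission delays (L/R per hop): 0.749867, 0.210243, 0.362839 ms; sum = 1.32295 ms.
Propagation delays (d/s per hop): 0.01515, 9.36667e-05, 0.000304 ms; sum = 0.0155477 ms.
Processing at 2 router(s): 2 × 1.5 ms = 3 ms.
End-to-end = 4.34 ms.

4.34 ms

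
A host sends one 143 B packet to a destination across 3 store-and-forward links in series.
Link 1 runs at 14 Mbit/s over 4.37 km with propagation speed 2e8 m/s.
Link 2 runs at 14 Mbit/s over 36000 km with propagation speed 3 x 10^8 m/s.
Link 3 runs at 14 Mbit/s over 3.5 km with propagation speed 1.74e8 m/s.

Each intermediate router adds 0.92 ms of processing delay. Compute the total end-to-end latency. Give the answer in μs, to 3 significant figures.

122000 μs

L = 143 × 8 = 1144 bits.
Transmission delay per hop = L/R = 1144/14000000 = 81.7143 μs; 3 hops → 245.143 μs.
Propagation delays (d/s per hop): 21.85, 120000, 20.1149 μs; sum = 120042 μs.
Processing at 2 router(s): 2 × 0.92 ms = 1840 μs.
End-to-end = 122000 μs.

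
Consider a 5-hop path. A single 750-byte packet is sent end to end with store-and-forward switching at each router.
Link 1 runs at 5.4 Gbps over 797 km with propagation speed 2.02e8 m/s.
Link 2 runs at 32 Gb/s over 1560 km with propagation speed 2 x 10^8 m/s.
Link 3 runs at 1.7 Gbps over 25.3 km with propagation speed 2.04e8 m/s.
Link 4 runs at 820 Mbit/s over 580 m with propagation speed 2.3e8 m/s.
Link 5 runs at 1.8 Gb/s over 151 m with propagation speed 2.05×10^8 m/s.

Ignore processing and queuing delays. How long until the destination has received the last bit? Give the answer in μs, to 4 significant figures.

L = 750 × 8 = 6000 bits.
Transmission delays (L/R per hop): 1.11111, 0.1875, 3.52941, 7.31707, 3.33333 μs; sum = 15.4784 μs.
Propagation delays (d/s per hop): 3945.54, 7800, 124.02, 2.52174, 0.736585 μs; sum = 11872.8 μs.
End-to-end = 11890 μs.

11890 μs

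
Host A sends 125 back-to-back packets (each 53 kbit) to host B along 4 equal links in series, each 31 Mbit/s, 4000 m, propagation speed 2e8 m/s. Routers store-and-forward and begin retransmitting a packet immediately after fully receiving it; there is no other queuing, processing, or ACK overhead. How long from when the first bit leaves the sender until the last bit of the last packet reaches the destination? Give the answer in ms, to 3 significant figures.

Per-hop transmission t_tx = L/R = 53000/31000000 = 1.70968 ms.
Per-hop propagation t_prop = 4000/200000000 = 0.02 ms.
Pipeline fill: first packet needs 4·t_tx to clear all hops; remaining 124 packets each add one t_tx.
Total = (4+125-1)·t_tx + 4·t_prop = 128·1.70968 + 4·0.02 = 219 ms.

219 ms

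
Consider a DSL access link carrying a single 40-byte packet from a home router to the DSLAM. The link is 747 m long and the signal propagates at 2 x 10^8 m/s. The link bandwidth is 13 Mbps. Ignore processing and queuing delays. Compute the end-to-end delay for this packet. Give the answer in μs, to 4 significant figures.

L = 40 × 8 = 320 bits.
Transmission delay = L/R = 320 / 13000000 = 24.6154 μs.
Propagation delay = d/s = 747 m / 200000000 m/s = 3.735 μs.
Total = 28.35 μs.

28.35 μs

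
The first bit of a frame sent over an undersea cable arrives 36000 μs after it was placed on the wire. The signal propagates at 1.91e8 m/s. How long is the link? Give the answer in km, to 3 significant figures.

6880 km

d = s × t_prop = 191000000 × 0.036 = 6880 km.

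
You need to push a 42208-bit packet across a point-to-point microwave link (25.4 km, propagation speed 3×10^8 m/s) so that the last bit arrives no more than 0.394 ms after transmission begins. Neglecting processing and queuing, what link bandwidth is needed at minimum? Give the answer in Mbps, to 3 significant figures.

Propagation delay = 25400 / 300000000 = 0.0846667 ms.
Transmission budget = 0.394 − 0.0846667 = 0.309333 ms.
R ≥ L / t_tx = 42208 bits / 0.000309333 s = 136 Mbps.

136 Mbps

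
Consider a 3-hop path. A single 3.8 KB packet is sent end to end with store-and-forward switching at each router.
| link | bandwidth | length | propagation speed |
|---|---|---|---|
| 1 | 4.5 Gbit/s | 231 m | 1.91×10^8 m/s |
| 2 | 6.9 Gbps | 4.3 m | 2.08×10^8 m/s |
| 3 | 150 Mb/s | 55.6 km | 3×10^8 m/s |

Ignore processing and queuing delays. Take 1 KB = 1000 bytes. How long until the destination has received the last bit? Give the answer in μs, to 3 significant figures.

400 μs

L = 30400 bits.
Transmission delays (L/R per hop): 6.75556, 4.4058, 202.667 μs; sum = 213.828 μs.
Propagation delays (d/s per hop): 1.20942, 0.0206731, 185.333 μs; sum = 186.563 μs.
End-to-end = 400 μs.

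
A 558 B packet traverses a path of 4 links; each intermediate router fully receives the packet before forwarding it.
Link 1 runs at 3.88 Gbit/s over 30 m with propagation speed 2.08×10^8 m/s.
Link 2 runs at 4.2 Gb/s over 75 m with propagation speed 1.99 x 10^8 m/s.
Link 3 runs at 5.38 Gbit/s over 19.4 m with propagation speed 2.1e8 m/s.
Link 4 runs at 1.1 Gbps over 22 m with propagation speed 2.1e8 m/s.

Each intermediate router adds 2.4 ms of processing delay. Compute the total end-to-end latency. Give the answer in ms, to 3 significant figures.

7.21 ms

L = 558 × 8 = 4464 bits.
Transmission delays (L/R per hop): 0.00115052, 0.00106286, 0.00082974, 0.00405818 ms; sum = 0.00710129 ms.
Propagation delays (d/s per hop): 0.000144231, 0.000376884, 9.2381e-05, 0.000104762 ms; sum = 0.000718258 ms.
Processing at 3 router(s): 3 × 2.4 ms = 7.2 ms.
End-to-end = 7.21 ms.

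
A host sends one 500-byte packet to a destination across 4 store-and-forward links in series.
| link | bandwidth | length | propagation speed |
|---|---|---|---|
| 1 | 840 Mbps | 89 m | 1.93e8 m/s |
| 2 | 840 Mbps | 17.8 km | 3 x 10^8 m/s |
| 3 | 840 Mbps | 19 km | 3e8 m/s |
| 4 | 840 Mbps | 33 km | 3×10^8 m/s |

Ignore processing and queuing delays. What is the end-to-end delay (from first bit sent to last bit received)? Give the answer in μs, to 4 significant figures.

252.2 μs

L = 500 × 8 = 4000 bits.
Transmission delay per hop = L/R = 4000/840000000 = 4.7619 μs; 4 hops → 19.0476 μs.
Propagation delays (d/s per hop): 0.46114, 59.3333, 63.3333, 110 μs; sum = 233.128 μs.
End-to-end = 252.2 μs.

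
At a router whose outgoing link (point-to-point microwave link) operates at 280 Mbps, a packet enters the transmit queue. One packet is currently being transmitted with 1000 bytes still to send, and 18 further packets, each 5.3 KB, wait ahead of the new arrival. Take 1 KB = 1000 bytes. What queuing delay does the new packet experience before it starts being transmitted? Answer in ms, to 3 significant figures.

Each queued packet: L/R = 42400/280000000 = 0.151429 ms.
18 queued → 2.72571 ms.
Plus remaining 8000 bits of current packet: 0.0285714 ms.
Queuing delay = 2.75 ms.

2.75 ms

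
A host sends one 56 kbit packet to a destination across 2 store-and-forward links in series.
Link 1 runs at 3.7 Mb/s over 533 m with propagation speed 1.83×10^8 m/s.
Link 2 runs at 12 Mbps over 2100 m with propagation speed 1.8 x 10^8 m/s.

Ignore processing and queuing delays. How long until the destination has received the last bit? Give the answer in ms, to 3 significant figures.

L = 56000 bits.
Transmission delays (L/R per hop): 15.1351, 4.66667 ms; sum = 19.8018 ms.
Propagation delays (d/s per hop): 0.00291257, 0.0116667 ms; sum = 0.0145792 ms.
End-to-end = 19.8 ms.

19.8 ms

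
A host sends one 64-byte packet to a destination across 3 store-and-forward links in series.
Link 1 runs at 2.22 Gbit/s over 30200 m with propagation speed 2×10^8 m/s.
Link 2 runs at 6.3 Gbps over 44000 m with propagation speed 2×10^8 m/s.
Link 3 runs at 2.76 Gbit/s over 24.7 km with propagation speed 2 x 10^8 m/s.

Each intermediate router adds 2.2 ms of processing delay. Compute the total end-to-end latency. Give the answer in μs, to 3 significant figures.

4890 μs

L = 64 × 8 = 512 bits.
Transmission delays (L/R per hop): 0.230631, 0.0812698, 0.185507 μs; sum = 0.497408 μs.
Propagation delays (d/s per hop): 151, 220, 123.5 μs; sum = 494.5 μs.
Processing at 2 router(s): 2 × 2.2 ms = 4400 μs.
End-to-end = 4890 μs.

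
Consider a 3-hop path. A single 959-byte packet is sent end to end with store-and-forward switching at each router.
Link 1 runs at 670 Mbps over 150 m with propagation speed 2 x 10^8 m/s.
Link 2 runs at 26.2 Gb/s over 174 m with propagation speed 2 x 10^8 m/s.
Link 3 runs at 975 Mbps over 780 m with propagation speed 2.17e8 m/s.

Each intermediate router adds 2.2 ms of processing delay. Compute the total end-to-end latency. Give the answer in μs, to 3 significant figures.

L = 959 × 8 = 7672 bits.
Transmission delays (L/R per hop): 11.4507, 0.292824, 7.86872 μs; sum = 19.6123 μs.
Propagation delays (d/s per hop): 0.75, 0.87, 3.59447 μs; sum = 5.21447 μs.
Processing at 2 router(s): 2 × 2.2 ms = 4400 μs.
End-to-end = 4420 μs.

4420 μs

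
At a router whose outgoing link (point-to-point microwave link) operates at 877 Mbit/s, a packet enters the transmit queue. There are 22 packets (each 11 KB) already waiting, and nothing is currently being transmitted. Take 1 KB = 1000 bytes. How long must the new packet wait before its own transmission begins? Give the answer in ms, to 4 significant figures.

Each queued packet: L/R = 88000/877000000 = 0.100342 ms.
22 queued → 2.20753 ms.
Queuing delay = 2.208 ms.

2.208 ms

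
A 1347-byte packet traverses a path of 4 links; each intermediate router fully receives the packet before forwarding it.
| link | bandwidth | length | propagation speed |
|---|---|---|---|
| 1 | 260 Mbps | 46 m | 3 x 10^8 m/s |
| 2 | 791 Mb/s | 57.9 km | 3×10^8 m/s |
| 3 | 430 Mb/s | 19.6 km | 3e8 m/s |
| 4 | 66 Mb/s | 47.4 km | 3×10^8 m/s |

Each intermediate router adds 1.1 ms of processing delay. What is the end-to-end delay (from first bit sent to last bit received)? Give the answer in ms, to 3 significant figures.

L = 1347 × 8 = 10776 bits.
Transmission delays (L/R per hop): 0.0414462, 0.0136233, 0.0250605, 0.163273 ms; sum = 0.243403 ms.
Propagation delays (d/s per hop): 0.000153333, 0.193, 0.0653333, 0.158 ms; sum = 0.416487 ms.
Processing at 3 router(s): 3 × 1.1 ms = 3.3 ms.
End-to-end = 3.96 ms.

3.96 ms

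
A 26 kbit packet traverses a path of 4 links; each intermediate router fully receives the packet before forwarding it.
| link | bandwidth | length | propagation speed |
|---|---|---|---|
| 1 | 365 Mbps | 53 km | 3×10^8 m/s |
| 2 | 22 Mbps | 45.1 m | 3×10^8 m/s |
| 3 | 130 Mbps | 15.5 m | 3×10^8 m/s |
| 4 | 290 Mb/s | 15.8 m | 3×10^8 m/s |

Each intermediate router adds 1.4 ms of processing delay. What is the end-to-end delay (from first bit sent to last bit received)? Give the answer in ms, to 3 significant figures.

5.92 ms

L = 26000 bits.
Transmission delays (L/R per hop): 0.0712329, 1.18182, 0.2, 0.0896552 ms; sum = 1.54271 ms.
Propagation delays (d/s per hop): 0.176667, 0.000150333, 5.16667e-05, 5.26667e-05 ms; sum = 0.176921 ms.
Processing at 3 router(s): 3 × 1.4 ms = 4.2 ms.
End-to-end = 5.92 ms.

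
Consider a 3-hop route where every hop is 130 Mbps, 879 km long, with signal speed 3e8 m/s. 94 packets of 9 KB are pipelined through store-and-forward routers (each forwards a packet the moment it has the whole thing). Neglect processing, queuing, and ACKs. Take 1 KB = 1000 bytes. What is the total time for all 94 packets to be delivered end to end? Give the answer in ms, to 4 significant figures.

61.96 ms

Per-hop transmission t_tx = L/R = 72000/130000000 = 0.553846 ms.
Per-hop propagation t_prop = 879000/300000000 = 2.93 ms.
Pipeline fill: first packet needs 3·t_tx to clear all hops; remaining 93 packets each add one t_tx.
Total = (3+94-1)·t_tx + 3·t_prop = 96·0.553846 + 3·2.93 = 61.96 ms.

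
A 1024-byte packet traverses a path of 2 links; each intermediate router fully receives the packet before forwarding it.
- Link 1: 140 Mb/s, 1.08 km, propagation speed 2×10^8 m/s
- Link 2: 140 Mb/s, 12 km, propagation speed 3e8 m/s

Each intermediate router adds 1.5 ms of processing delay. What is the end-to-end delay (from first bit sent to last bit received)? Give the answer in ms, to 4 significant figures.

L = 1024 × 8 = 8192 bits.
Transmission delay per hop = L/R = 8192/140000000 = 0.0585143 ms; 2 hops → 0.117029 ms.
Propagation delays (d/s per hop): 0.0054, 0.04 ms; sum = 0.0454 ms.
Processing at 1 router(s): 1 × 1.5 ms = 1.5 ms.
End-to-end = 1.662 ms.

1.662 ms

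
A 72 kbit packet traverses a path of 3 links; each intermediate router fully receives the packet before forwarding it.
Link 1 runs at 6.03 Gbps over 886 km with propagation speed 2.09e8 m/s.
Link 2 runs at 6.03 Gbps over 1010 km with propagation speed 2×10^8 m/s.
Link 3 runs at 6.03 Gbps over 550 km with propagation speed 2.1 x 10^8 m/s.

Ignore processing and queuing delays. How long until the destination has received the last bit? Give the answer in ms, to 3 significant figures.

L = 72000 bits.
Transmission delay per hop = L/R = 72000/6030000000 = 0.0119403 ms; 3 hops → 0.0358209 ms.
Propagation delays (d/s per hop): 4.23923, 5.05, 2.61905 ms; sum = 11.9083 ms.
End-to-end = 11.9 ms.

11.9 ms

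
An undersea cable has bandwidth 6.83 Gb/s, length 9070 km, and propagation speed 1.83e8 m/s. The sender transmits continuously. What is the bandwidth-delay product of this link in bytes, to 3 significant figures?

42300000 bytes

Propagation delay = 9070000 / 183000000 = 0.0495628 s.
BDP = R × t_prop = 6830000000 × 0.0495628 = 338514000 bits.
In bytes: 338514000/8 = 42300000 bytes.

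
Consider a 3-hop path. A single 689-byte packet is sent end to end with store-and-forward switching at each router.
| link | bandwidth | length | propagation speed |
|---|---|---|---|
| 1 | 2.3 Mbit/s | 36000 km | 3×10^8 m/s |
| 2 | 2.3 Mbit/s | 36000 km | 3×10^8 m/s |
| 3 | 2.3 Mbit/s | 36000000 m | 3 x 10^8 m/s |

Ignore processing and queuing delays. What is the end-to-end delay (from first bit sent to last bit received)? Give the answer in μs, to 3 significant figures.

367000 μs

L = 689 × 8 = 5512 bits.
Transmission delay per hop = L/R = 5512/2300000 = 2396.52 μs; 3 hops → 7189.57 μs.
Propagation delays (d/s per hop): 120000, 120000, 120000 μs; sum = 360000 μs.
End-to-end = 367000 μs.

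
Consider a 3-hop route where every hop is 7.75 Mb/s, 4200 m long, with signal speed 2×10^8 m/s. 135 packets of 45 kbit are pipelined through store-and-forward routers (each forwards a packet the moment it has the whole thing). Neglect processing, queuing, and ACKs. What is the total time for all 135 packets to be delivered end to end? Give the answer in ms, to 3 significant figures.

Per-hop transmission t_tx = L/R = 45000/7750000 = 5.80645 ms.
Per-hop propagation t_prop = 4200/200000000 = 0.021 ms.
Pipeline fill: first packet needs 3·t_tx to clear all hops; remaining 134 packets each add one t_tx.
Total = (3+135-1)·t_tx + 3·t_prop = 137·5.80645 + 3·0.021 = 796 ms.

796 ms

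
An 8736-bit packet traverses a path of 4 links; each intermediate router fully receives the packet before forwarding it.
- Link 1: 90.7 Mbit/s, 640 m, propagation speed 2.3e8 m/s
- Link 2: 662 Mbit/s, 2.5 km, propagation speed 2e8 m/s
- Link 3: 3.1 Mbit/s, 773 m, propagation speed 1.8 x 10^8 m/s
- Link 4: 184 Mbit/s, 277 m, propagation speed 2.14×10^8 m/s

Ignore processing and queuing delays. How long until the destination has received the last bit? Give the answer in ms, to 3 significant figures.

Transmission delays (L/R per hop): 0.0963175, 0.0131964, 2.81806, 0.0474783 ms; sum = 2.97506 ms.
Propagation delays (d/s per hop): 0.00278261, 0.0125, 0.00429444, 0.00129439 ms; sum = 0.0208714 ms.
End-to-end = 3.00 ms.

3.00 ms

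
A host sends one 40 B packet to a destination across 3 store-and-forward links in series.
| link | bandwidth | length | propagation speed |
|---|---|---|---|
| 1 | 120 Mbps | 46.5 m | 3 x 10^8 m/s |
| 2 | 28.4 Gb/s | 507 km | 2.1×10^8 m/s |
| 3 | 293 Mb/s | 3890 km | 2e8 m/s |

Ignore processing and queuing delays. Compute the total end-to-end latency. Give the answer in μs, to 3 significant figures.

L = 40 × 8 = 320 bits.
Transmission delays (L/R per hop): 2.66667, 0.0112676, 1.09215 μs; sum = 3.77008 μs.
Propagation delays (d/s per hop): 0.155, 2414.29, 19450 μs; sum = 21864.4 μs.
End-to-end = 21900 μs.

21900 μs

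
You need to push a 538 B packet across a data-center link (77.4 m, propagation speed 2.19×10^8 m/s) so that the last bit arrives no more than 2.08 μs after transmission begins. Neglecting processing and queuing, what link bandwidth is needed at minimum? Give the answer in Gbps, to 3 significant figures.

L = 4304 bits.
Propagation delay = 77.4 / 219000000 = 0.353425 μs.
Transmission budget = 2.08 − 0.353425 = 1.72658 μs.
R ≥ L / t_tx = 4304 bits / 1.72658e-06 s = 2.49 Gbps.

2.49 Gbps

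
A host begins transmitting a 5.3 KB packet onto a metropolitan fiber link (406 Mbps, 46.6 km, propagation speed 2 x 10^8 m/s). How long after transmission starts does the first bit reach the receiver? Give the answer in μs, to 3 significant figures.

233 μs

First bit experiences only propagation delay: d/s = 46600/200000000 = 233 μs.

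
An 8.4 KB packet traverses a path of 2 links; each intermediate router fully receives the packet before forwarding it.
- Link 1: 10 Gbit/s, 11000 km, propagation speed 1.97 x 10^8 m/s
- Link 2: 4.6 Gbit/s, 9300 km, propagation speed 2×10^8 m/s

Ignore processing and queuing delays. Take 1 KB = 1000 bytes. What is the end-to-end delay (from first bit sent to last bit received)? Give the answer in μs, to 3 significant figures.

102000 μs

L = 67200 bits.
Transmission delays (L/R per hop): 6.72, 14.6087 μs; sum = 21.3287 μs.
Propagation delays (d/s per hop): 55837.6, 46500 μs; sum = 102338 μs.
End-to-end = 102000 μs.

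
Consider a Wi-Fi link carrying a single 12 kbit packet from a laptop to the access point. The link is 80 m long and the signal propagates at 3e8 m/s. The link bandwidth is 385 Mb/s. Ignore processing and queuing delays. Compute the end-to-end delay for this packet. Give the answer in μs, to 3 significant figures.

L = 12000 bits.
Transmission delay = L/R = 12000 / 385000000 = 31.1688 μs.
Propagation delay = d/s = 80 m / 300000000 m/s = 0.266667 μs.
Total = 31.4 μs.

31.4 μs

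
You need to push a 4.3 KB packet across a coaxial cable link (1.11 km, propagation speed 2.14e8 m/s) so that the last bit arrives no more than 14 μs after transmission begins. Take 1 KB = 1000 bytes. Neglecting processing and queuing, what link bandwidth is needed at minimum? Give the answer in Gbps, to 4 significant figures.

3.903 Gbps

L = 34400 bits.
Propagation delay = 1110 / 214000000 = 5.18692 μs.
Transmission budget = 14 − 5.18692 = 8.81308 μs.
R ≥ L / t_tx = 34400 bits / 8.81308e-06 s = 3.903 Gbps.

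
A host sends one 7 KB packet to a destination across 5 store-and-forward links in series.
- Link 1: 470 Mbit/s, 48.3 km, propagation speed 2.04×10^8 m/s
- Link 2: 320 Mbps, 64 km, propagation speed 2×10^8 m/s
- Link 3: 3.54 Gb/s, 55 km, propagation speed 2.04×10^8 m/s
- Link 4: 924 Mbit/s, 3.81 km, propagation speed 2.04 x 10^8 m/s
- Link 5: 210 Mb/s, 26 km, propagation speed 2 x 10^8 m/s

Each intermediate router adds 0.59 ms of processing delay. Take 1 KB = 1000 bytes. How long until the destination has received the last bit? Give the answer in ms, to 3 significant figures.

3.97 ms

L = 56000 bits.
Transmission delays (L/R per hop): 0.119149, 0.175, 0.0158192, 0.0606061, 0.266667 ms; sum = 0.637241 ms.
Propagation delays (d/s per hop): 0.236765, 0.32, 0.269608, 0.0186765, 0.13 ms; sum = 0.975049 ms.
Processing at 4 router(s): 4 × 0.59 ms = 2.36 ms.
End-to-end = 3.97 ms.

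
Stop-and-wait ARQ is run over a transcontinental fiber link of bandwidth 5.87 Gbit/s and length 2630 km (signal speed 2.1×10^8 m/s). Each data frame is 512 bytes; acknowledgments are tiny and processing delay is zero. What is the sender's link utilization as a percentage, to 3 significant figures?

0.00279 %

t_tx = L/R = 4096/5870000000 = 6.97785e-07 s.
t_prop = 2630000/210000000 = 0.0125238 s; RTT = 0.0250476 s.
Cycle = t_tx + RTT = 0.0250483 s.
Utilization = t_tx / cycle = 6.97785e-07/0.0250483 = 0.00279 %.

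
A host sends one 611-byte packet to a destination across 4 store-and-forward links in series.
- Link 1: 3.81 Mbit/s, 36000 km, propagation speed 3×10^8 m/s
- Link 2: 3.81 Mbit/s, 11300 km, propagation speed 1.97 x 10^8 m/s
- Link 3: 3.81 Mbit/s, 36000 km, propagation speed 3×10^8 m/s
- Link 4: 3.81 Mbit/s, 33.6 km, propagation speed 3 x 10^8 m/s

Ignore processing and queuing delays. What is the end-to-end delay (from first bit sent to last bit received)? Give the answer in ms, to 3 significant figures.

303 ms

L = 611 × 8 = 4888 bits.
Transmission delay per hop = L/R = 4888/3810000 = 1.28294 ms; 4 hops → 5.13176 ms.
Propagation delays (d/s per hop): 120, 57.3604, 120, 0.112 ms; sum = 297.472 ms.
End-to-end = 303 ms.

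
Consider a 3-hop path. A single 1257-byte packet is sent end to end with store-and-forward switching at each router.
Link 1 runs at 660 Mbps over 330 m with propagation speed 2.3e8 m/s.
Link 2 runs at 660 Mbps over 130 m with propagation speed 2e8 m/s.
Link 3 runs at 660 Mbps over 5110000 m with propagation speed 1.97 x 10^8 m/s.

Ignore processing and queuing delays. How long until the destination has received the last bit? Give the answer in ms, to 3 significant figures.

L = 1257 × 8 = 10056 bits.
Transmission delay per hop = L/R = 10056/660000000 = 0.0152364 ms; 3 hops → 0.0457091 ms.
Propagation delays (d/s per hop): 0.00143478, 0.00065, 25.9391 ms; sum = 25.9412 ms.
End-to-end = 26.0 ms.

26.0 ms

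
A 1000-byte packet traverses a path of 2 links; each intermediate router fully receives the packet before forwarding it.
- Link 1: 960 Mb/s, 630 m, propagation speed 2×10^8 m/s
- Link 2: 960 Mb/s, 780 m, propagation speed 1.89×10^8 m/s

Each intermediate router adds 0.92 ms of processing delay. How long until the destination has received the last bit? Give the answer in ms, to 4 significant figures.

0.9439 ms

L = 1000 × 8 = 8000 bits.
Transmission delay per hop = L/R = 8000/960000000 = 0.00833333 ms; 2 hops → 0.0166667 ms.
Propagation delays (d/s per hop): 0.00315, 0.00412698 ms; sum = 0.00727698 ms.
Processing at 1 router(s): 1 × 0.92 ms = 0.92 ms.
End-to-end = 0.9439 ms.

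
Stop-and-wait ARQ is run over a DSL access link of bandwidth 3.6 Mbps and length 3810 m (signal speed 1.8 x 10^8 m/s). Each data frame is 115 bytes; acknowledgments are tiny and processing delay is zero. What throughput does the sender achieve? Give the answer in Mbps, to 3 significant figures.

t_tx = L/R = 920/3600000 = 0.000255556 s.
t_prop = 3810/180000000 = 2.11667e-05 s; RTT = 4.23333e-05 s.
Cycle = t_tx + RTT = 0.000297889 s.
Throughput = L / cycle = 920 / 0.000297889 = 3.09 Mbps.

3.09 Mbps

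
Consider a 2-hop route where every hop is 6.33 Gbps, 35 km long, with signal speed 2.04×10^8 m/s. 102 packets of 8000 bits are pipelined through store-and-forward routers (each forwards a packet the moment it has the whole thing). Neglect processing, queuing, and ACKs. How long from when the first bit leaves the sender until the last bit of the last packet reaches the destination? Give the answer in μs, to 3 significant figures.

473 μs

Per-hop transmission t_tx = L/R = 8000/6330000000 = 1.26382 μs.
Per-hop propagation t_prop = 35000/204000000 = 171.569 μs.
Pipeline fill: first packet needs 2·t_tx to clear all hops; remaining 101 packets each add one t_tx.
Total = (2+102-1)·t_tx + 2·t_prop = 103·1.26382 + 2·171.569 = 473 μs.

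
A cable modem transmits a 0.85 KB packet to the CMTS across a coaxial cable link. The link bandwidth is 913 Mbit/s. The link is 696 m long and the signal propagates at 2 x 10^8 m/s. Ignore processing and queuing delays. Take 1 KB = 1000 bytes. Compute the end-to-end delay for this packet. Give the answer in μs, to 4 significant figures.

10.93 μs

L = 6800 bits.
Transmission delay = L/R = 6800 / 913000000 = 7.44797 μs.
Propagation delay = d/s = 696 m / 200000000 m/s = 3.48 μs.
Total = 10.93 μs.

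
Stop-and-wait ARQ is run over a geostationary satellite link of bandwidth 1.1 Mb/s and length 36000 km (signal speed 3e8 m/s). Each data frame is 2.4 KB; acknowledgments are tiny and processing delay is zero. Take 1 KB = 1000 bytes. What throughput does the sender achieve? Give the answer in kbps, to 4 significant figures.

t_tx = L/R = 19200/1100000 = 0.0174545 s.
t_prop = 36000000/300000000 = 0.12 s; RTT = 0.24 s.
Cycle = t_tx + RTT = 0.257455 s.
Throughput = L / cycle = 19200 / 0.257455 = 74.58 kbps.

74.58 kbps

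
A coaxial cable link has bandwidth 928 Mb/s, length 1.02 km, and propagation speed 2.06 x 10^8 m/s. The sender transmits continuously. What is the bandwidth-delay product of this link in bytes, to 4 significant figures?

574.4 bytes

Propagation delay = 1020 / 206000000 = 4.95146e-06 s.
BDP = R × t_prop = 928000000 × 4.95146e-06 = 4594.95 bits.
In bytes: 4594.95/8 = 574.4 bytes.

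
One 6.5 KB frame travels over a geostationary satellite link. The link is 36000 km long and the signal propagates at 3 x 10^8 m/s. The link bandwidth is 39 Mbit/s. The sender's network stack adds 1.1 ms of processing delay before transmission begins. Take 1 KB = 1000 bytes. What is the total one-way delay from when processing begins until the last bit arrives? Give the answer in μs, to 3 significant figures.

L = 52000 bits.
Transmission delay = L/R = 52000 / 39000000 = 1333.33 μs.
Propagation delay = d/s = 36000000 m / 300000000 m/s = 120000 μs.
Plus processing delay 1.1 ms = 1100 μs.
Total = 122000 μs.

122000 μs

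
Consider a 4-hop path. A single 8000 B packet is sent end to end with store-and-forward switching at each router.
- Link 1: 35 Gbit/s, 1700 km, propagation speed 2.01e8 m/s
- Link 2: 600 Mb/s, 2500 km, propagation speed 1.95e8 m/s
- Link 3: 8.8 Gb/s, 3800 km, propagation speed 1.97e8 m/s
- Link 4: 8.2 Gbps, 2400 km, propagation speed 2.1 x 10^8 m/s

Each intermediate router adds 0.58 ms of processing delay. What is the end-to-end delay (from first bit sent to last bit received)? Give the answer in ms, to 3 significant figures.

53.9 ms

L = 8000 × 8 = 64000 bits.
Transmission delays (L/R per hop): 0.00182857, 0.106667, 0.00727273, 0.00780488 ms; sum = 0.123573 ms.
Propagation delays (d/s per hop): 8.45771, 12.8205, 19.2893, 11.4286 ms; sum = 51.9961 ms.
Processing at 3 router(s): 3 × 0.58 ms = 1.74 ms.
End-to-end = 53.9 ms.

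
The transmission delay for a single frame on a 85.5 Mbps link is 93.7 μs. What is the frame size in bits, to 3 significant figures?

8010 bits

L = R × t_tx = 85500000 b/s × 9.37e-05 s = 8011.35 bits.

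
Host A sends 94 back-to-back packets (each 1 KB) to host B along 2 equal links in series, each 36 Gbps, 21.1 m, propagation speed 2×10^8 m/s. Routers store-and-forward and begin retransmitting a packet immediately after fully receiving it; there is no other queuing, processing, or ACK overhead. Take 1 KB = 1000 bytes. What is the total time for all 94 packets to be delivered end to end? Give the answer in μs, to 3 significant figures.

21.3 μs

Per-hop transmission t_tx = L/R = 8000/36000000000 = 0.222222 μs.
Per-hop propagation t_prop = 21.1/200000000 = 0.1055 μs.
Pipeline fill: first packet needs 2·t_tx to clear all hops; remaining 93 packets each add one t_tx.
Total = (2+94-1)·t_tx + 2·t_prop = 95·0.222222 + 2·0.1055 = 21.3 μs.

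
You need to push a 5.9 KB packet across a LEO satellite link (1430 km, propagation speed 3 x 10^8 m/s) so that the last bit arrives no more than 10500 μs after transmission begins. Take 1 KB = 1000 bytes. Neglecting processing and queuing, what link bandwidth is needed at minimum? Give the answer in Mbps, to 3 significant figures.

L = 47200 bits.
Propagation delay = 1430000 / 300000000 = 4766.67 μs.
Transmission budget = 10500 − 4766.67 = 5733.33 μs.
R ≥ L / t_tx = 47200 bits / 0.00573333 s = 8.23 Mbps.

8.23 Mbps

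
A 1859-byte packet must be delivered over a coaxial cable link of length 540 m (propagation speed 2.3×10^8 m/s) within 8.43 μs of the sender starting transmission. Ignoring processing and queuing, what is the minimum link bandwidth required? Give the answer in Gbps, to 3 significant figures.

L = 14872 bits.
Propagation delay = 540 / 2.3e+08 = 2.34783 μs.
Transmission budget = 8.43 − 2.34783 = 6.08217 μs.
R ≥ L / t_tx = 14872 bits / 6.08217e-06 s = 2.45 Gbps.

2.45 Gbps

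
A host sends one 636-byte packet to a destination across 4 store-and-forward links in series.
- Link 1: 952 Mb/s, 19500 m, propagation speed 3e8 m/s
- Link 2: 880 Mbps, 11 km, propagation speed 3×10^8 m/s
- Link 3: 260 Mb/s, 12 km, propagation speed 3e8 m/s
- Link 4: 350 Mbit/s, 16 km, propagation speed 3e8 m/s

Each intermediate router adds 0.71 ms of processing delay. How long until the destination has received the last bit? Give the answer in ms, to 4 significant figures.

2.370 ms

L = 636 × 8 = 5088 bits.
Transmission delays (L/R per hop): 0.00534454, 0.00578182, 0.0195692, 0.0145371 ms; sum = 0.0452327 ms.
Propagation delays (d/s per hop): 0.065, 0.0366667, 0.04, 0.0533333 ms; sum = 0.195 ms.
Processing at 3 router(s): 3 × 0.71 ms = 2.13 ms.
End-to-end = 2.370 ms.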